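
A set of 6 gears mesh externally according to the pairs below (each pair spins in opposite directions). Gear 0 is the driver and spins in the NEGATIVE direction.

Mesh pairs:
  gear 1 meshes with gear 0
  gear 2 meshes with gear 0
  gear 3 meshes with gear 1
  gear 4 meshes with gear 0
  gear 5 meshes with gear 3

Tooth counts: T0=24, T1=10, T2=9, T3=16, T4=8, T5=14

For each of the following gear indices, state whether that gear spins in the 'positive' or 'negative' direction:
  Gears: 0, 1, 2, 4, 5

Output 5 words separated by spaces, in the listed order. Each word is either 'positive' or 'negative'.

Answer: negative positive positive positive positive

Derivation:
Gear 0 (driver): negative (depth 0)
  gear 1: meshes with gear 0 -> depth 1 -> positive (opposite of gear 0)
  gear 2: meshes with gear 0 -> depth 1 -> positive (opposite of gear 0)
  gear 3: meshes with gear 1 -> depth 2 -> negative (opposite of gear 1)
  gear 4: meshes with gear 0 -> depth 1 -> positive (opposite of gear 0)
  gear 5: meshes with gear 3 -> depth 3 -> positive (opposite of gear 3)
Queried indices 0, 1, 2, 4, 5 -> negative, positive, positive, positive, positive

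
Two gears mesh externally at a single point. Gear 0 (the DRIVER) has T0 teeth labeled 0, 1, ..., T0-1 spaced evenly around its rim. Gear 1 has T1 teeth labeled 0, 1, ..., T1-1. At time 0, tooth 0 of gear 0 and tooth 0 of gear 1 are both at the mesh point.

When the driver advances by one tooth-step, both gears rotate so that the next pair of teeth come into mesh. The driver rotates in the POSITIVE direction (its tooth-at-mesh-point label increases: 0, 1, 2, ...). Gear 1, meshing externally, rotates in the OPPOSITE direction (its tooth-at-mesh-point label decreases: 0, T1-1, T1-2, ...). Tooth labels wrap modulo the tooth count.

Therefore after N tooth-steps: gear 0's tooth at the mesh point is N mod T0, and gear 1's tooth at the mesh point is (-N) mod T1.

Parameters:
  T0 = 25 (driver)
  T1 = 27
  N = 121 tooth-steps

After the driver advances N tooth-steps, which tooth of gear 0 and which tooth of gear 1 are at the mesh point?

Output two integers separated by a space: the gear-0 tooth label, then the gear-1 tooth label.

Answer: 21 14

Derivation:
Gear 0 (driver, T0=25): tooth at mesh = N mod T0
  121 = 4 * 25 + 21, so 121 mod 25 = 21
  gear 0 tooth = 21
Gear 1 (driven, T1=27): tooth at mesh = (-N) mod T1
  121 = 4 * 27 + 13, so 121 mod 27 = 13
  (-121) mod 27 = (-13) mod 27 = 27 - 13 = 14
Mesh after 121 steps: gear-0 tooth 21 meets gear-1 tooth 14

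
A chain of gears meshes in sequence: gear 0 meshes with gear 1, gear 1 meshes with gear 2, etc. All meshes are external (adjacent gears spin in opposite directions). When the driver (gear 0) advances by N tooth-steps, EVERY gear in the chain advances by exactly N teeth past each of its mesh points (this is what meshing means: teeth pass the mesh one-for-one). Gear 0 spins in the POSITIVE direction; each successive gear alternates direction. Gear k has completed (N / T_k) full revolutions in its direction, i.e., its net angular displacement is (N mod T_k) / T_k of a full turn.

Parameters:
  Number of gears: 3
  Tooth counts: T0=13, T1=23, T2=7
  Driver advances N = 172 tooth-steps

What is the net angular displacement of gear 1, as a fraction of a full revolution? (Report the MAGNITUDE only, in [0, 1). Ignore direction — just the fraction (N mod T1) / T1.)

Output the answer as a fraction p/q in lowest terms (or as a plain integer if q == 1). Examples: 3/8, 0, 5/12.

Answer: 11/23

Derivation:
Chain of 3 gears, tooth counts: [13, 23, 7]
  gear 0: T0=13, direction=positive, advance = 172 mod 13 = 3 teeth = 3/13 turn
  gear 1: T1=23, direction=negative, advance = 172 mod 23 = 11 teeth = 11/23 turn
  gear 2: T2=7, direction=positive, advance = 172 mod 7 = 4 teeth = 4/7 turn
Gear 1: 172 mod 23 = 11
Fraction = 11 / 23 = 11/23 (gcd(11,23)=1) = 11/23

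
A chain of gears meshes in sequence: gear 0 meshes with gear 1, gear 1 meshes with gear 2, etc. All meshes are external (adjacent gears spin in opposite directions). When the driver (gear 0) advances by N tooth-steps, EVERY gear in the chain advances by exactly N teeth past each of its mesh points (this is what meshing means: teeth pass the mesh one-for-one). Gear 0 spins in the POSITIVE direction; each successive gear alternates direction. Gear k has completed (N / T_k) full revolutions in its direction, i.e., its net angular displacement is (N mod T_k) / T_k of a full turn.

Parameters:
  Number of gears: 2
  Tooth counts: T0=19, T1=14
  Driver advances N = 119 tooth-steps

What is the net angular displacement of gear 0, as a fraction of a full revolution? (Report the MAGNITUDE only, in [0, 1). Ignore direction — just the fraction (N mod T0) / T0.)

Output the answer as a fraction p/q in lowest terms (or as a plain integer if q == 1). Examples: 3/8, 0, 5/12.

Answer: 5/19

Derivation:
Chain of 2 gears, tooth counts: [19, 14]
  gear 0: T0=19, direction=positive, advance = 119 mod 19 = 5 teeth = 5/19 turn
  gear 1: T1=14, direction=negative, advance = 119 mod 14 = 7 teeth = 7/14 turn
Gear 0: 119 mod 19 = 5
Fraction = 5 / 19 = 5/19 (gcd(5,19)=1) = 5/19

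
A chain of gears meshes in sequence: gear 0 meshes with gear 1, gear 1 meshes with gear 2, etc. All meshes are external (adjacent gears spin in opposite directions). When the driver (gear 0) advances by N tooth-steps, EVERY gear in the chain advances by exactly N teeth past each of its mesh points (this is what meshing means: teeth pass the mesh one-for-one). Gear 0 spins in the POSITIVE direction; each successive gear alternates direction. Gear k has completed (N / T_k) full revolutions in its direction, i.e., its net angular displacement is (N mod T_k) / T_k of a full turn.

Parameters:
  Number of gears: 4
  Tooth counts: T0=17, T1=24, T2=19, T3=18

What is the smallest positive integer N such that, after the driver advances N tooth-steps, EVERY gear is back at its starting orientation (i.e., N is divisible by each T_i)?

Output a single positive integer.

Gear k returns to start when N is a multiple of T_k.
All gears at start simultaneously when N is a common multiple of [17, 24, 19, 18]; the smallest such N is lcm(17, 24, 19, 18).
Start: lcm = T0 = 17
Fold in T1=24: gcd(17, 24) = 1; lcm(17, 24) = 17 * 24 / 1 = 408 / 1 = 408
Fold in T2=19: gcd(408, 19) = 1; lcm(408, 19) = 408 * 19 / 1 = 7752 / 1 = 7752
Fold in T3=18: gcd(7752, 18) = 6; lcm(7752, 18) = 7752 * 18 / 6 = 139536 / 6 = 23256
Full cycle length = 23256

Answer: 23256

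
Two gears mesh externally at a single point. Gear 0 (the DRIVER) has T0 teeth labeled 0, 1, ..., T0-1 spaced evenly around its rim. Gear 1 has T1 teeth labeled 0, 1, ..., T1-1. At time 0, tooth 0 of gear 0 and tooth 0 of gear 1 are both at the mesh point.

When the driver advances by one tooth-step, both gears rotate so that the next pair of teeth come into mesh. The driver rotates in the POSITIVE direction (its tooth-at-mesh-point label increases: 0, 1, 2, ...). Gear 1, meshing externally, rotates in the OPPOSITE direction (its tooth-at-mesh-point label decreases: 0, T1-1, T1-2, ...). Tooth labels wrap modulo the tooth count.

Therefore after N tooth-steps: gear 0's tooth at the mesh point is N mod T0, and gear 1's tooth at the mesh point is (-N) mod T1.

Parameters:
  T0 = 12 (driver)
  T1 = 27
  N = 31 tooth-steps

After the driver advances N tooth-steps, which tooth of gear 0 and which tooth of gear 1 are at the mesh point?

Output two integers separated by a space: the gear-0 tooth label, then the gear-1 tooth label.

Gear 0 (driver, T0=12): tooth at mesh = N mod T0
  31 = 2 * 12 + 7, so 31 mod 12 = 7
  gear 0 tooth = 7
Gear 1 (driven, T1=27): tooth at mesh = (-N) mod T1
  31 = 1 * 27 + 4, so 31 mod 27 = 4
  (-31) mod 27 = (-4) mod 27 = 27 - 4 = 23
Mesh after 31 steps: gear-0 tooth 7 meets gear-1 tooth 23

Answer: 7 23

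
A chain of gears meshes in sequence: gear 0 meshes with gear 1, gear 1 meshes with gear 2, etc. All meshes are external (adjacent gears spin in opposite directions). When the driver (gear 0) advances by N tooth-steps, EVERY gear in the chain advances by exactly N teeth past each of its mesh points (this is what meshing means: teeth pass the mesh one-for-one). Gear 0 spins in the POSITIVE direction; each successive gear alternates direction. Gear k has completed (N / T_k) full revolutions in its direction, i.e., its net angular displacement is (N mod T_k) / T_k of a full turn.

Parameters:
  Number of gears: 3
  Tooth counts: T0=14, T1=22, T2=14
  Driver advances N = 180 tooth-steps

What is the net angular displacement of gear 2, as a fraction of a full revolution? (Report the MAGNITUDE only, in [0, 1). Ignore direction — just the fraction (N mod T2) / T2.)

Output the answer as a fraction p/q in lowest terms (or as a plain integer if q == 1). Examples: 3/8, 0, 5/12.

Chain of 3 gears, tooth counts: [14, 22, 14]
  gear 0: T0=14, direction=positive, advance = 180 mod 14 = 12 teeth = 12/14 turn
  gear 1: T1=22, direction=negative, advance = 180 mod 22 = 4 teeth = 4/22 turn
  gear 2: T2=14, direction=positive, advance = 180 mod 14 = 12 teeth = 12/14 turn
Gear 2: 180 mod 14 = 12
Fraction = 12 / 14 = 6/7 (gcd(12,14)=2) = 6/7

Answer: 6/7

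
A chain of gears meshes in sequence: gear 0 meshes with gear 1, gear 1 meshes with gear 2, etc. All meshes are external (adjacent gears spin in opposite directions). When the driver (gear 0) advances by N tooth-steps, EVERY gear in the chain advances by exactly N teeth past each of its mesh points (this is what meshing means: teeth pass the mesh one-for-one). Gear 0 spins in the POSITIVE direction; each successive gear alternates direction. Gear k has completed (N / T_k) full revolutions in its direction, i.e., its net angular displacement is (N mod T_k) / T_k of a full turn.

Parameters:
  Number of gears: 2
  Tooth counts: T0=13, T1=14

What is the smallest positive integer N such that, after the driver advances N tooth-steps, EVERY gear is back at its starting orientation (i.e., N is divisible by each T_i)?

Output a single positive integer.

Answer: 182

Derivation:
Gear k returns to start when N is a multiple of T_k.
All gears at start simultaneously when N is a common multiple of [13, 14]; the smallest such N is lcm(13, 14).
Start: lcm = T0 = 13
Fold in T1=14: gcd(13, 14) = 1; lcm(13, 14) = 13 * 14 / 1 = 182 / 1 = 182
Full cycle length = 182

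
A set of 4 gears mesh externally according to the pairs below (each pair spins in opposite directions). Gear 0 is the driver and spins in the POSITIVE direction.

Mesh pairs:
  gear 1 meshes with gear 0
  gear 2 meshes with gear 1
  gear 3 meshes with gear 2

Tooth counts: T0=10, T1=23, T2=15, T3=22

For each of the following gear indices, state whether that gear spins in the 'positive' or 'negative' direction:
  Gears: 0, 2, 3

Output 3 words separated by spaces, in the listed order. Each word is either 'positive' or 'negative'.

Answer: positive positive negative

Derivation:
Gear 0 (driver): positive (depth 0)
  gear 1: meshes with gear 0 -> depth 1 -> negative (opposite of gear 0)
  gear 2: meshes with gear 1 -> depth 2 -> positive (opposite of gear 1)
  gear 3: meshes with gear 2 -> depth 3 -> negative (opposite of gear 2)
Queried indices 0, 2, 3 -> positive, positive, negative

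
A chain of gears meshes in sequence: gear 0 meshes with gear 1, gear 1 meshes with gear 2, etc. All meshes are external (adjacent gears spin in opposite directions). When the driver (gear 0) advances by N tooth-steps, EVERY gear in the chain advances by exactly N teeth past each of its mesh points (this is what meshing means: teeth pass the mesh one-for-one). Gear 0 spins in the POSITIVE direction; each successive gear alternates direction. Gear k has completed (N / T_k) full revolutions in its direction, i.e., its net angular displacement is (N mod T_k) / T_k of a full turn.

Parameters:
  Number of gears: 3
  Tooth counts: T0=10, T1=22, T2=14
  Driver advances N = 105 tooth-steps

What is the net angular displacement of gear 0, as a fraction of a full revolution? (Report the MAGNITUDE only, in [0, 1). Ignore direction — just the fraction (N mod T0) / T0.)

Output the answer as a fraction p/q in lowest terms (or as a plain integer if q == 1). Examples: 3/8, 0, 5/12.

Chain of 3 gears, tooth counts: [10, 22, 14]
  gear 0: T0=10, direction=positive, advance = 105 mod 10 = 5 teeth = 5/10 turn
  gear 1: T1=22, direction=negative, advance = 105 mod 22 = 17 teeth = 17/22 turn
  gear 2: T2=14, direction=positive, advance = 105 mod 14 = 7 teeth = 7/14 turn
Gear 0: 105 mod 10 = 5
Fraction = 5 / 10 = 1/2 (gcd(5,10)=5) = 1/2

Answer: 1/2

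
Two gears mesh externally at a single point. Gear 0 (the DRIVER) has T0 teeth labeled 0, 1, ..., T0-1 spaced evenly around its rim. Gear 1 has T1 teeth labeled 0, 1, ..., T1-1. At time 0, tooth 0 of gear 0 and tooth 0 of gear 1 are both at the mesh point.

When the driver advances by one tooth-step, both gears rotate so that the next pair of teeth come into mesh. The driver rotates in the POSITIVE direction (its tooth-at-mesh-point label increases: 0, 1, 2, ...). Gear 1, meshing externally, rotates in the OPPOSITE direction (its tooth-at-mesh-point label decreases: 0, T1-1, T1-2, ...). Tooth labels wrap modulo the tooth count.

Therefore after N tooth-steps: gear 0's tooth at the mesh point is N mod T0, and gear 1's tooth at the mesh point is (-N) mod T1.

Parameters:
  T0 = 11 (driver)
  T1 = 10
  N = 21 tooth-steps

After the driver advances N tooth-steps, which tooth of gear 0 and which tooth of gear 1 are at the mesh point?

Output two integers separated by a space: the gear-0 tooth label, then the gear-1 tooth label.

Gear 0 (driver, T0=11): tooth at mesh = N mod T0
  21 = 1 * 11 + 10, so 21 mod 11 = 10
  gear 0 tooth = 10
Gear 1 (driven, T1=10): tooth at mesh = (-N) mod T1
  21 = 2 * 10 + 1, so 21 mod 10 = 1
  (-21) mod 10 = (-1) mod 10 = 10 - 1 = 9
Mesh after 21 steps: gear-0 tooth 10 meets gear-1 tooth 9

Answer: 10 9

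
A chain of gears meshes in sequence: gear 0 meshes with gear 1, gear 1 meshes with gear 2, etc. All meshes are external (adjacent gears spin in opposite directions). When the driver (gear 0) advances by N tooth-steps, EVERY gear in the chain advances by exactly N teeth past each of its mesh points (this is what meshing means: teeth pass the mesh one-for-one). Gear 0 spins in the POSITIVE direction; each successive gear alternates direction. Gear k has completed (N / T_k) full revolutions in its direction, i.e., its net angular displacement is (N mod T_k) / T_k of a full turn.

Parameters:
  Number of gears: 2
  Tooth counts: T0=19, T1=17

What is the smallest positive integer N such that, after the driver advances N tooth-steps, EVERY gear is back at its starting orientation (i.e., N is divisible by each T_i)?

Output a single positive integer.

Gear k returns to start when N is a multiple of T_k.
All gears at start simultaneously when N is a common multiple of [19, 17]; the smallest such N is lcm(19, 17).
Start: lcm = T0 = 19
Fold in T1=17: gcd(19, 17) = 1; lcm(19, 17) = 19 * 17 / 1 = 323 / 1 = 323
Full cycle length = 323

Answer: 323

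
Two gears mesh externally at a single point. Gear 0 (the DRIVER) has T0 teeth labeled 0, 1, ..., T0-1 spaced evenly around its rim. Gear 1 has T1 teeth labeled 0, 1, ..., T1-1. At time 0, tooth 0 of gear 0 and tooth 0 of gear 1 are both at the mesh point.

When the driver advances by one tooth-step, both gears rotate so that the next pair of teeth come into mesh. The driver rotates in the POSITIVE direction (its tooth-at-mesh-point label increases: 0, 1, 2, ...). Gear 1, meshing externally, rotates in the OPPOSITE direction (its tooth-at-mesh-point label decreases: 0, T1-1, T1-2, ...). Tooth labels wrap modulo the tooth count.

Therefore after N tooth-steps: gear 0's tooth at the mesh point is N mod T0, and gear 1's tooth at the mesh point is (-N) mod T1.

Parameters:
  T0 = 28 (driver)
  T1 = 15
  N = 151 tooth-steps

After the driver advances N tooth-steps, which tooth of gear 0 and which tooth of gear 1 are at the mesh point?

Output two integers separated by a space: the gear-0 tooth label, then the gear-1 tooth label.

Answer: 11 14

Derivation:
Gear 0 (driver, T0=28): tooth at mesh = N mod T0
  151 = 5 * 28 + 11, so 151 mod 28 = 11
  gear 0 tooth = 11
Gear 1 (driven, T1=15): tooth at mesh = (-N) mod T1
  151 = 10 * 15 + 1, so 151 mod 15 = 1
  (-151) mod 15 = (-1) mod 15 = 15 - 1 = 14
Mesh after 151 steps: gear-0 tooth 11 meets gear-1 tooth 14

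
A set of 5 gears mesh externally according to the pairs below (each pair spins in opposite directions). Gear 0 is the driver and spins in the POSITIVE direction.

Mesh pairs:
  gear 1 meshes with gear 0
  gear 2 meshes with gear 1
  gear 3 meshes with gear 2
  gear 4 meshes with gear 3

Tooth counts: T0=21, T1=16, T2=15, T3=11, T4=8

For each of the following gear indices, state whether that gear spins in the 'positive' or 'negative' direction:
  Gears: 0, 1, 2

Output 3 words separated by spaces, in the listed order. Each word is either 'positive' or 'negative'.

Gear 0 (driver): positive (depth 0)
  gear 1: meshes with gear 0 -> depth 1 -> negative (opposite of gear 0)
  gear 2: meshes with gear 1 -> depth 2 -> positive (opposite of gear 1)
  gear 3: meshes with gear 2 -> depth 3 -> negative (opposite of gear 2)
  gear 4: meshes with gear 3 -> depth 4 -> positive (opposite of gear 3)
Queried indices 0, 1, 2 -> positive, negative, positive

Answer: positive negative positive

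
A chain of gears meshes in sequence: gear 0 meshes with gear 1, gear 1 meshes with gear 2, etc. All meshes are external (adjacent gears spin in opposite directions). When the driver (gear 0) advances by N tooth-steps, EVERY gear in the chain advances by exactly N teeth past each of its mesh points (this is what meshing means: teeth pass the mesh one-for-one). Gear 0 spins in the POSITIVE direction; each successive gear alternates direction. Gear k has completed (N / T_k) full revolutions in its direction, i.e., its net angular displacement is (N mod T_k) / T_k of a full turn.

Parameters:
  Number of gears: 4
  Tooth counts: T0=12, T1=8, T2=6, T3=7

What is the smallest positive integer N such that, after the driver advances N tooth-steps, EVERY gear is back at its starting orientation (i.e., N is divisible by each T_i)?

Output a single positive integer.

Answer: 168

Derivation:
Gear k returns to start when N is a multiple of T_k.
All gears at start simultaneously when N is a common multiple of [12, 8, 6, 7]; the smallest such N is lcm(12, 8, 6, 7).
Start: lcm = T0 = 12
Fold in T1=8: gcd(12, 8) = 4; lcm(12, 8) = 12 * 8 / 4 = 96 / 4 = 24
Fold in T2=6: gcd(24, 6) = 6; lcm(24, 6) = 24 * 6 / 6 = 144 / 6 = 24
Fold in T3=7: gcd(24, 7) = 1; lcm(24, 7) = 24 * 7 / 1 = 168 / 1 = 168
Full cycle length = 168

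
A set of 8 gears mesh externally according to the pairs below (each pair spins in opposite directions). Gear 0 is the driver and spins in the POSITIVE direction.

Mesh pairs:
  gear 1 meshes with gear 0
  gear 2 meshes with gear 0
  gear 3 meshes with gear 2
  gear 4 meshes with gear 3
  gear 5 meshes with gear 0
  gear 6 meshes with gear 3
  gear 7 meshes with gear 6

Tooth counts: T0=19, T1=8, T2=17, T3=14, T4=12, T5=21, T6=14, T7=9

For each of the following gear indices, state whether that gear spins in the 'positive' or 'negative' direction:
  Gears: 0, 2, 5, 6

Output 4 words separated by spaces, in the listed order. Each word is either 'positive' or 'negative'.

Answer: positive negative negative negative

Derivation:
Gear 0 (driver): positive (depth 0)
  gear 1: meshes with gear 0 -> depth 1 -> negative (opposite of gear 0)
  gear 2: meshes with gear 0 -> depth 1 -> negative (opposite of gear 0)
  gear 3: meshes with gear 2 -> depth 2 -> positive (opposite of gear 2)
  gear 4: meshes with gear 3 -> depth 3 -> negative (opposite of gear 3)
  gear 5: meshes with gear 0 -> depth 1 -> negative (opposite of gear 0)
  gear 6: meshes with gear 3 -> depth 3 -> negative (opposite of gear 3)
  gear 7: meshes with gear 6 -> depth 4 -> positive (opposite of gear 6)
Queried indices 0, 2, 5, 6 -> positive, negative, negative, negative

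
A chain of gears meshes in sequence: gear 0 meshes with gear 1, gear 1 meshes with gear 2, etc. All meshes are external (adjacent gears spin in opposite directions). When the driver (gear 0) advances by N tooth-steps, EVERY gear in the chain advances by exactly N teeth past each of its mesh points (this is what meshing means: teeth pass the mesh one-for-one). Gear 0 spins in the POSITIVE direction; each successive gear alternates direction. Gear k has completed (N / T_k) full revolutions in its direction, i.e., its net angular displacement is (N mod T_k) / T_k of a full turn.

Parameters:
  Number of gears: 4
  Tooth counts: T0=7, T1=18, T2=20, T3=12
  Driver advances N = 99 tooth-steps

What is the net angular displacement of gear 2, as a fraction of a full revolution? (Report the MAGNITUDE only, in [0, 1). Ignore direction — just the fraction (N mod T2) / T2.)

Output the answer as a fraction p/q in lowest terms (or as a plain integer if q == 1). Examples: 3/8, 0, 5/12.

Answer: 19/20

Derivation:
Chain of 4 gears, tooth counts: [7, 18, 20, 12]
  gear 0: T0=7, direction=positive, advance = 99 mod 7 = 1 teeth = 1/7 turn
  gear 1: T1=18, direction=negative, advance = 99 mod 18 = 9 teeth = 9/18 turn
  gear 2: T2=20, direction=positive, advance = 99 mod 20 = 19 teeth = 19/20 turn
  gear 3: T3=12, direction=negative, advance = 99 mod 12 = 3 teeth = 3/12 turn
Gear 2: 99 mod 20 = 19
Fraction = 19 / 20 = 19/20 (gcd(19,20)=1) = 19/20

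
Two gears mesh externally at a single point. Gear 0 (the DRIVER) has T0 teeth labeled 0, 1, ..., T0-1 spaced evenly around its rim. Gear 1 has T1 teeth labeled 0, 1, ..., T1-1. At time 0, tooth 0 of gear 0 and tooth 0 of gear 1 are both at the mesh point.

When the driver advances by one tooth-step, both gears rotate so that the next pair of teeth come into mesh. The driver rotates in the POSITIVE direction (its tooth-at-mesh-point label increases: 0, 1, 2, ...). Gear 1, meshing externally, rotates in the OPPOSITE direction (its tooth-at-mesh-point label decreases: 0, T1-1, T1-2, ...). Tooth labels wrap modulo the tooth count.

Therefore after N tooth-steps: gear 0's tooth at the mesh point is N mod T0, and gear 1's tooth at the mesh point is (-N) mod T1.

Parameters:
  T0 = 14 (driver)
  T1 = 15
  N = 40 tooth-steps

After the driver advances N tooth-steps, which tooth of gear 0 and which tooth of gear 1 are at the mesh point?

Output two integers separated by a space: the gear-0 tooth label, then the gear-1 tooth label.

Gear 0 (driver, T0=14): tooth at mesh = N mod T0
  40 = 2 * 14 + 12, so 40 mod 14 = 12
  gear 0 tooth = 12
Gear 1 (driven, T1=15): tooth at mesh = (-N) mod T1
  40 = 2 * 15 + 10, so 40 mod 15 = 10
  (-40) mod 15 = (-10) mod 15 = 15 - 10 = 5
Mesh after 40 steps: gear-0 tooth 12 meets gear-1 tooth 5

Answer: 12 5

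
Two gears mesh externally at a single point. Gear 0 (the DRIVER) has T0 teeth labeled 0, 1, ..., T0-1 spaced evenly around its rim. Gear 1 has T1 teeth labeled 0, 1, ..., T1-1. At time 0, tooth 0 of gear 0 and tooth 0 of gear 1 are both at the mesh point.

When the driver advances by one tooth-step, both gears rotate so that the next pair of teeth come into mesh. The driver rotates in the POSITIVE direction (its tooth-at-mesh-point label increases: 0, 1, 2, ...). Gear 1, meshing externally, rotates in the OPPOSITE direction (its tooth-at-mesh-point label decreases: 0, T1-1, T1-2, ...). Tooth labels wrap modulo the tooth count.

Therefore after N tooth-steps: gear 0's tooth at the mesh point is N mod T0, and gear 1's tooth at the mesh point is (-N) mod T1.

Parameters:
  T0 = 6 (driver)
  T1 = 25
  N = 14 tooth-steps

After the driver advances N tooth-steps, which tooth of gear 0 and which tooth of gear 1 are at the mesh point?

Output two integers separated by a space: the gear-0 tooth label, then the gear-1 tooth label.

Answer: 2 11

Derivation:
Gear 0 (driver, T0=6): tooth at mesh = N mod T0
  14 = 2 * 6 + 2, so 14 mod 6 = 2
  gear 0 tooth = 2
Gear 1 (driven, T1=25): tooth at mesh = (-N) mod T1
  14 = 0 * 25 + 14, so 14 mod 25 = 14
  (-14) mod 25 = (-14) mod 25 = 25 - 14 = 11
Mesh after 14 steps: gear-0 tooth 2 meets gear-1 tooth 11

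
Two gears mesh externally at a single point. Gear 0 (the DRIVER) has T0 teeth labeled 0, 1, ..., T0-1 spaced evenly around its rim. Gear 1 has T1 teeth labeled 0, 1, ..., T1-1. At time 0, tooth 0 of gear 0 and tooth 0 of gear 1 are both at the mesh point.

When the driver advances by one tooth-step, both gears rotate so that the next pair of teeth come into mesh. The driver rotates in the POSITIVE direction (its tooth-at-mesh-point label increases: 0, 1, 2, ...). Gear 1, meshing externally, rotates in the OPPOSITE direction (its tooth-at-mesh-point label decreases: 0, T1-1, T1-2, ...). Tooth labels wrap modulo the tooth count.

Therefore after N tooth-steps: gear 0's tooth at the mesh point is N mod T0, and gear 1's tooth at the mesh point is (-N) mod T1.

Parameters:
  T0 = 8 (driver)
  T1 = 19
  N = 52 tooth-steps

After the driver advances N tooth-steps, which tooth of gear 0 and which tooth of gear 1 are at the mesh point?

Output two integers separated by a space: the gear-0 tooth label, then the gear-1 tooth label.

Answer: 4 5

Derivation:
Gear 0 (driver, T0=8): tooth at mesh = N mod T0
  52 = 6 * 8 + 4, so 52 mod 8 = 4
  gear 0 tooth = 4
Gear 1 (driven, T1=19): tooth at mesh = (-N) mod T1
  52 = 2 * 19 + 14, so 52 mod 19 = 14
  (-52) mod 19 = (-14) mod 19 = 19 - 14 = 5
Mesh after 52 steps: gear-0 tooth 4 meets gear-1 tooth 5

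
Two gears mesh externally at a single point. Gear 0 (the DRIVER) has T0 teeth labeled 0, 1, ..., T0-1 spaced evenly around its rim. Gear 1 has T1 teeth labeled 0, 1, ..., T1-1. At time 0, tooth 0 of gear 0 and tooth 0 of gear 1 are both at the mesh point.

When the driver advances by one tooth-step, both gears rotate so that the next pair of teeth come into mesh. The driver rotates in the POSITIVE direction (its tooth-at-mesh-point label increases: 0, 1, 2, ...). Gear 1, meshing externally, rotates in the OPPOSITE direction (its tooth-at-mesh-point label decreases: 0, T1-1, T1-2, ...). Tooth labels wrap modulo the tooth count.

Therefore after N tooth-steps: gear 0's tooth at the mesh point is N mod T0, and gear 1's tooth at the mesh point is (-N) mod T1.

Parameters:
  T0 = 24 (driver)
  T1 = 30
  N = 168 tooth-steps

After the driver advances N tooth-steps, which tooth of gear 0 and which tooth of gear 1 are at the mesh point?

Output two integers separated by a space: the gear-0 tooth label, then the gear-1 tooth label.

Gear 0 (driver, T0=24): tooth at mesh = N mod T0
  168 = 7 * 24 + 0, so 168 mod 24 = 0
  gear 0 tooth = 0
Gear 1 (driven, T1=30): tooth at mesh = (-N) mod T1
  168 = 5 * 30 + 18, so 168 mod 30 = 18
  (-168) mod 30 = (-18) mod 30 = 30 - 18 = 12
Mesh after 168 steps: gear-0 tooth 0 meets gear-1 tooth 12

Answer: 0 12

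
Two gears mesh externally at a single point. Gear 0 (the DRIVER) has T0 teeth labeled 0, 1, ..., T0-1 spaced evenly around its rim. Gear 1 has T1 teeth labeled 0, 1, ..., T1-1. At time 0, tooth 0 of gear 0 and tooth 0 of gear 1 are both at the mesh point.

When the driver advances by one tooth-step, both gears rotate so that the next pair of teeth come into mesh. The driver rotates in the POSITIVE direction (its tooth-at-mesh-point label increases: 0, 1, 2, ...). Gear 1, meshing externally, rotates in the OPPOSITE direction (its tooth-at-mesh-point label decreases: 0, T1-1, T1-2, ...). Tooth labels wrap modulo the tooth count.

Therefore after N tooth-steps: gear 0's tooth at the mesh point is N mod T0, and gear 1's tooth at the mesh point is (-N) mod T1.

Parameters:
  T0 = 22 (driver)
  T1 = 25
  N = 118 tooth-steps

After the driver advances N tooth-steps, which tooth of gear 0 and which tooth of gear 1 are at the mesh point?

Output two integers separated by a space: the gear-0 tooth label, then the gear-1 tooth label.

Gear 0 (driver, T0=22): tooth at mesh = N mod T0
  118 = 5 * 22 + 8, so 118 mod 22 = 8
  gear 0 tooth = 8
Gear 1 (driven, T1=25): tooth at mesh = (-N) mod T1
  118 = 4 * 25 + 18, so 118 mod 25 = 18
  (-118) mod 25 = (-18) mod 25 = 25 - 18 = 7
Mesh after 118 steps: gear-0 tooth 8 meets gear-1 tooth 7

Answer: 8 7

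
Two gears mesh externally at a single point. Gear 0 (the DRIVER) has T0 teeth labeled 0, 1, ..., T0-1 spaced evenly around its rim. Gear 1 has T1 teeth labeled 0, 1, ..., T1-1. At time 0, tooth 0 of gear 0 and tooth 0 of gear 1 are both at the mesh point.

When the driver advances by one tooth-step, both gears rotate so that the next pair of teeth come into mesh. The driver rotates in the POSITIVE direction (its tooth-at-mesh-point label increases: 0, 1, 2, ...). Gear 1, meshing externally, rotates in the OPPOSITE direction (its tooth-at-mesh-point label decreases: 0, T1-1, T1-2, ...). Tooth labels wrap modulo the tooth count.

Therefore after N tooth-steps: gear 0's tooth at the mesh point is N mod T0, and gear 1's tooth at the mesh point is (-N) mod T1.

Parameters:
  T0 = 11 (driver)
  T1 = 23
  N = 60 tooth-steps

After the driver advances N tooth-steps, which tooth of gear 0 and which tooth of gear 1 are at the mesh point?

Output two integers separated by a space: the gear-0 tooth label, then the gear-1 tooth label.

Answer: 5 9

Derivation:
Gear 0 (driver, T0=11): tooth at mesh = N mod T0
  60 = 5 * 11 + 5, so 60 mod 11 = 5
  gear 0 tooth = 5
Gear 1 (driven, T1=23): tooth at mesh = (-N) mod T1
  60 = 2 * 23 + 14, so 60 mod 23 = 14
  (-60) mod 23 = (-14) mod 23 = 23 - 14 = 9
Mesh after 60 steps: gear-0 tooth 5 meets gear-1 tooth 9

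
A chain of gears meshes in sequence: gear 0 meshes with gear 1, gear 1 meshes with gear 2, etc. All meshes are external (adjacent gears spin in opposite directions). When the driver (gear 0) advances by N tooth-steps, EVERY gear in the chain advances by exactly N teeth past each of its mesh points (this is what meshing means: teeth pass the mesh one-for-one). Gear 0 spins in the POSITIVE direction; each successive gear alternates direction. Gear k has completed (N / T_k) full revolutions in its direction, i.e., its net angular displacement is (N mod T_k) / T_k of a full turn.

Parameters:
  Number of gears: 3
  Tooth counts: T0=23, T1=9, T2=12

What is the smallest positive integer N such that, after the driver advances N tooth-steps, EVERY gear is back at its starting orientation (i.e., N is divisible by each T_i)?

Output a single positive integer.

Gear k returns to start when N is a multiple of T_k.
All gears at start simultaneously when N is a common multiple of [23, 9, 12]; the smallest such N is lcm(23, 9, 12).
Start: lcm = T0 = 23
Fold in T1=9: gcd(23, 9) = 1; lcm(23, 9) = 23 * 9 / 1 = 207 / 1 = 207
Fold in T2=12: gcd(207, 12) = 3; lcm(207, 12) = 207 * 12 / 3 = 2484 / 3 = 828
Full cycle length = 828

Answer: 828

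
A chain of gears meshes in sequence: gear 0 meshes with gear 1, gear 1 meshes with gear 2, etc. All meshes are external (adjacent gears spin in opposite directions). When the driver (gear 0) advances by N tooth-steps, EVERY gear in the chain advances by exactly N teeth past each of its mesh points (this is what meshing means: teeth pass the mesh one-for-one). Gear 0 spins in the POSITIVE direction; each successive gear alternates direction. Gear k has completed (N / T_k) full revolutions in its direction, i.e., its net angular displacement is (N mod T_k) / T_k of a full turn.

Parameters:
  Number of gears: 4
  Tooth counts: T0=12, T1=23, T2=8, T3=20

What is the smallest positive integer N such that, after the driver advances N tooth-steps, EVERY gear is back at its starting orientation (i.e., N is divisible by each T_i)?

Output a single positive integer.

Answer: 2760

Derivation:
Gear k returns to start when N is a multiple of T_k.
All gears at start simultaneously when N is a common multiple of [12, 23, 8, 20]; the smallest such N is lcm(12, 23, 8, 20).
Start: lcm = T0 = 12
Fold in T1=23: gcd(12, 23) = 1; lcm(12, 23) = 12 * 23 / 1 = 276 / 1 = 276
Fold in T2=8: gcd(276, 8) = 4; lcm(276, 8) = 276 * 8 / 4 = 2208 / 4 = 552
Fold in T3=20: gcd(552, 20) = 4; lcm(552, 20) = 552 * 20 / 4 = 11040 / 4 = 2760
Full cycle length = 2760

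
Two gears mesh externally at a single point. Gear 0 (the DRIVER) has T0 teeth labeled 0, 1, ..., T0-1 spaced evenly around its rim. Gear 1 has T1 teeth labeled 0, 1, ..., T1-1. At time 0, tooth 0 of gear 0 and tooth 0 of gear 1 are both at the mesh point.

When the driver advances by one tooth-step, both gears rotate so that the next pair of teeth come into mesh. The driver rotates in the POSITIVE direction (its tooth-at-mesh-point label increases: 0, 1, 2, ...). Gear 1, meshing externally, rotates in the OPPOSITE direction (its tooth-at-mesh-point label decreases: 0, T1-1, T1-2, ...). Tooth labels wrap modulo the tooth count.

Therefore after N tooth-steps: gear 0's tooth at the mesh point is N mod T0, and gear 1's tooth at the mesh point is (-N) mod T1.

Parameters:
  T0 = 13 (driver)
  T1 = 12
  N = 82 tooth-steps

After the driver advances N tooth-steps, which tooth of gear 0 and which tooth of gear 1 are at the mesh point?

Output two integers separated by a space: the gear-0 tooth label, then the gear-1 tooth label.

Answer: 4 2

Derivation:
Gear 0 (driver, T0=13): tooth at mesh = N mod T0
  82 = 6 * 13 + 4, so 82 mod 13 = 4
  gear 0 tooth = 4
Gear 1 (driven, T1=12): tooth at mesh = (-N) mod T1
  82 = 6 * 12 + 10, so 82 mod 12 = 10
  (-82) mod 12 = (-10) mod 12 = 12 - 10 = 2
Mesh after 82 steps: gear-0 tooth 4 meets gear-1 tooth 2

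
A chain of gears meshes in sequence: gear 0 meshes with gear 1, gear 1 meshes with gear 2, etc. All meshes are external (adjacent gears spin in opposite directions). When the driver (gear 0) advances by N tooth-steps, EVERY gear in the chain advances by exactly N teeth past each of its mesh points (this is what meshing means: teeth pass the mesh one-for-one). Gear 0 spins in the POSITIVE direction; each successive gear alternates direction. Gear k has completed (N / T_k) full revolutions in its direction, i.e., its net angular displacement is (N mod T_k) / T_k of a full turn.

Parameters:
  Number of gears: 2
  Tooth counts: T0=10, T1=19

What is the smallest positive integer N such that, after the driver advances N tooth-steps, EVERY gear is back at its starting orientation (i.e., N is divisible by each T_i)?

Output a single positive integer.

Gear k returns to start when N is a multiple of T_k.
All gears at start simultaneously when N is a common multiple of [10, 19]; the smallest such N is lcm(10, 19).
Start: lcm = T0 = 10
Fold in T1=19: gcd(10, 19) = 1; lcm(10, 19) = 10 * 19 / 1 = 190 / 1 = 190
Full cycle length = 190

Answer: 190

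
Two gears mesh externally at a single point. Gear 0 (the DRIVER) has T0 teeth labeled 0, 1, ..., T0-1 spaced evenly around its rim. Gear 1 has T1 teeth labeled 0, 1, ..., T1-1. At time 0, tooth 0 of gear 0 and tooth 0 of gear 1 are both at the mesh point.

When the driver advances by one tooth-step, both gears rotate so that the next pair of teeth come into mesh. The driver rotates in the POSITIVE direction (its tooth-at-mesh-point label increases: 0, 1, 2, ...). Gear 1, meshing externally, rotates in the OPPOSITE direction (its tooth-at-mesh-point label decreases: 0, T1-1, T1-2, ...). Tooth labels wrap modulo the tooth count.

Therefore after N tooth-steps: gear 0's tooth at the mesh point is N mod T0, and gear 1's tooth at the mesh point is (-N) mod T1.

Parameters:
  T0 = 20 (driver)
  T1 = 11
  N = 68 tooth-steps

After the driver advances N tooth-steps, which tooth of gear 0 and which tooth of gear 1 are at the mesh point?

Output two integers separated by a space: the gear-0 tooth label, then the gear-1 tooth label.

Answer: 8 9

Derivation:
Gear 0 (driver, T0=20): tooth at mesh = N mod T0
  68 = 3 * 20 + 8, so 68 mod 20 = 8
  gear 0 tooth = 8
Gear 1 (driven, T1=11): tooth at mesh = (-N) mod T1
  68 = 6 * 11 + 2, so 68 mod 11 = 2
  (-68) mod 11 = (-2) mod 11 = 11 - 2 = 9
Mesh after 68 steps: gear-0 tooth 8 meets gear-1 tooth 9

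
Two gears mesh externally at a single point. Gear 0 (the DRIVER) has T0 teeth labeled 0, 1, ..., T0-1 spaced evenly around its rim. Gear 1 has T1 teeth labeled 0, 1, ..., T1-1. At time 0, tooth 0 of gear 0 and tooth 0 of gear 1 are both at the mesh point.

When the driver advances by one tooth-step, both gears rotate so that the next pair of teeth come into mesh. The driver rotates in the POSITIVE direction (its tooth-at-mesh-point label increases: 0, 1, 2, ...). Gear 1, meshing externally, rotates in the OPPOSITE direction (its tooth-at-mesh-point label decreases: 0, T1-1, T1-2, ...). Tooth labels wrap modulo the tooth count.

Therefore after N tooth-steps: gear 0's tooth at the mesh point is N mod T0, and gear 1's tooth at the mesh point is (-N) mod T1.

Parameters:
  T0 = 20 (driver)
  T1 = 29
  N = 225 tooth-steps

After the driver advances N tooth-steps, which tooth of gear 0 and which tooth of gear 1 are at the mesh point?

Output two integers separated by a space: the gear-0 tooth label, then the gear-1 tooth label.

Answer: 5 7

Derivation:
Gear 0 (driver, T0=20): tooth at mesh = N mod T0
  225 = 11 * 20 + 5, so 225 mod 20 = 5
  gear 0 tooth = 5
Gear 1 (driven, T1=29): tooth at mesh = (-N) mod T1
  225 = 7 * 29 + 22, so 225 mod 29 = 22
  (-225) mod 29 = (-22) mod 29 = 29 - 22 = 7
Mesh after 225 steps: gear-0 tooth 5 meets gear-1 tooth 7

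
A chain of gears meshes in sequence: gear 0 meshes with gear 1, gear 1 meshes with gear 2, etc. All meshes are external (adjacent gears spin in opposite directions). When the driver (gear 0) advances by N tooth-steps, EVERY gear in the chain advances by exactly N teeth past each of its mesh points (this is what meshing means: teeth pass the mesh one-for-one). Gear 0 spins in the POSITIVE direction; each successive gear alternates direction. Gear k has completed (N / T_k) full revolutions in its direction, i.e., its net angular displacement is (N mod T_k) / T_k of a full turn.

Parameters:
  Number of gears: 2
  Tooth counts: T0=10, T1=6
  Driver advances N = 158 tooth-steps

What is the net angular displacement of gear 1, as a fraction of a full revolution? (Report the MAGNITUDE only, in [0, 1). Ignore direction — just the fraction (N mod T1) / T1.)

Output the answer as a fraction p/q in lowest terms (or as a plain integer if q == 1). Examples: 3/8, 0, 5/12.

Chain of 2 gears, tooth counts: [10, 6]
  gear 0: T0=10, direction=positive, advance = 158 mod 10 = 8 teeth = 8/10 turn
  gear 1: T1=6, direction=negative, advance = 158 mod 6 = 2 teeth = 2/6 turn
Gear 1: 158 mod 6 = 2
Fraction = 2 / 6 = 1/3 (gcd(2,6)=2) = 1/3

Answer: 1/3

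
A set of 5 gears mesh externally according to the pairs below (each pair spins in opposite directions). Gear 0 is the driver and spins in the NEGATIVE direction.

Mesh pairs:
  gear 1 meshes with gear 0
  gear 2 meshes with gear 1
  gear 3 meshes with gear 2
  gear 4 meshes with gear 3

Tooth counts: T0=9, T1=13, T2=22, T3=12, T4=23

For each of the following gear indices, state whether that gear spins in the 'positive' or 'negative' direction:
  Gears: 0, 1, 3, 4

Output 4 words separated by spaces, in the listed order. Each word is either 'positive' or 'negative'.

Answer: negative positive positive negative

Derivation:
Gear 0 (driver): negative (depth 0)
  gear 1: meshes with gear 0 -> depth 1 -> positive (opposite of gear 0)
  gear 2: meshes with gear 1 -> depth 2 -> negative (opposite of gear 1)
  gear 3: meshes with gear 2 -> depth 3 -> positive (opposite of gear 2)
  gear 4: meshes with gear 3 -> depth 4 -> negative (opposite of gear 3)
Queried indices 0, 1, 3, 4 -> negative, positive, positive, negative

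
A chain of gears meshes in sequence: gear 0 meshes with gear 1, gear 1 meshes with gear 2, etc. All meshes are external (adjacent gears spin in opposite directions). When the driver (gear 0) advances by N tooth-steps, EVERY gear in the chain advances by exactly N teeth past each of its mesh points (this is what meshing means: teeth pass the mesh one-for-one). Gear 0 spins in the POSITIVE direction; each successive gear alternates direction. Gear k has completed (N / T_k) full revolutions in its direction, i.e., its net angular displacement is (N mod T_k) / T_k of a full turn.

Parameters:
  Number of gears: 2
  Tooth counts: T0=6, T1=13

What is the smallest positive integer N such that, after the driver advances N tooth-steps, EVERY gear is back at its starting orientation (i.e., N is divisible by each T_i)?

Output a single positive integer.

Answer: 78

Derivation:
Gear k returns to start when N is a multiple of T_k.
All gears at start simultaneously when N is a common multiple of [6, 13]; the smallest such N is lcm(6, 13).
Start: lcm = T0 = 6
Fold in T1=13: gcd(6, 13) = 1; lcm(6, 13) = 6 * 13 / 1 = 78 / 1 = 78
Full cycle length = 78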